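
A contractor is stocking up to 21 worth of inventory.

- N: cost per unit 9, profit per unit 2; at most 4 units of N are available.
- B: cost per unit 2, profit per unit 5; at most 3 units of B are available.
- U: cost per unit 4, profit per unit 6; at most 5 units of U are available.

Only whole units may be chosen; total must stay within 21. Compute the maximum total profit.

3×B and 3×U: cost 18 ≤ 21, profit 3·5 + 3·6 = 33.
2×B and 4×U: cost 20 ≤ 21, profit 2·5 + 4·6 = 34.
Best is 34.

34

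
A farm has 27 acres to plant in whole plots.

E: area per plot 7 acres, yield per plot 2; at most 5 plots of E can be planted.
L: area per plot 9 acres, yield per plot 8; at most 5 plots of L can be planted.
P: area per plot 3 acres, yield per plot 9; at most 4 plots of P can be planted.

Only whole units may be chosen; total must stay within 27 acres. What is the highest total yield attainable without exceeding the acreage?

44

Take 1×L and 4×P: area 21 ≤ 27, yield 1·8 + 4·9 = 44.
P has the best ratio (9/3) and is taken to its limit of 4; remaining capacity is filled optimally with the others.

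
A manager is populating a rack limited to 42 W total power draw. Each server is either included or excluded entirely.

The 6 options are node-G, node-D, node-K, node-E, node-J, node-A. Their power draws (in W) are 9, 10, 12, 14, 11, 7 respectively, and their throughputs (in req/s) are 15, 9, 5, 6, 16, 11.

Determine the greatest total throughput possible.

51

node-G + node-D + node-J + node-A: power draw 9 + 10 + 11 + 7 = 37 ≤ 42, throughput 15 + 9 + 16 + 11 = 51.
node-G + node-K + node-J + node-A: power draw 9 + 12 + 11 + 7 = 39 ≤ 42, throughput 15 + 5 + 16 + 11 = 47.
node-G + node-E + node-J + node-A: power draw 9 + 14 + 11 + 7 = 41 ≤ 42, throughput 15 + 6 + 16 + 11 = 48.
Best is node-G, node-D, node-J, and node-A with total throughput 51.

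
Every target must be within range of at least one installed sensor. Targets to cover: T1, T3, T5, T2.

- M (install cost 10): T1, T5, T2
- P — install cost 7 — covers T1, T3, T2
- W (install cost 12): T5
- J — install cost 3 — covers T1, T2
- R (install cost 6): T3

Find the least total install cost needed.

The greedy cost-per-new-target heuristic would pick J, R, and M for 19, but a cheaper cover exists.
Choose M and R: together they cover T1, T3, T5, T2 — every target.
Total install cost: 10 + 6 = 16.
No cover costs less than 16.

16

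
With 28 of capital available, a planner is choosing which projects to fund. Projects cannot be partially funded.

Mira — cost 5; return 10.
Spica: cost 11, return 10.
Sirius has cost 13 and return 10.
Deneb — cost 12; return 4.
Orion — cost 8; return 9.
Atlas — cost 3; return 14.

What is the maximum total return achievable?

Treat it as a binary knapsack problem.
Mira + Deneb + Orion + Atlas: cost 5 + 12 + 8 + 3 = 28 ≤ 28, return 10 + 4 + 9 + 14 = 37.
Mira + Spica + Atlas: cost 5 + 11 + 3 = 19 ≤ 28, return 10 + 10 + 14 = 34.
Mira + Spica + Orion + Atlas: cost 5 + 11 + 8 + 3 = 27 ≤ 28, return 10 + 10 + 9 + 14 = 43.
Best is Mira, Spica, Orion, and Atlas with total return 43.

43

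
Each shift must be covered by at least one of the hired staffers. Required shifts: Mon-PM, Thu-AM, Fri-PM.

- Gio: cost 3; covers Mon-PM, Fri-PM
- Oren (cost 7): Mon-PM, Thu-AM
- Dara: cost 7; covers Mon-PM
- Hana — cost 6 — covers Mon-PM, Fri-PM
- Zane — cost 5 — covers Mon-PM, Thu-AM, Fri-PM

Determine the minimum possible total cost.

5

The greedy cost-per-new-shift heuristic would pick Gio and Zane for 8, but a cheaper cover exists.
Zane alone covers Mon-PM, Thu-AM, Fri-PM — every shift.
Total cost: 5.
No cover costs less than 5.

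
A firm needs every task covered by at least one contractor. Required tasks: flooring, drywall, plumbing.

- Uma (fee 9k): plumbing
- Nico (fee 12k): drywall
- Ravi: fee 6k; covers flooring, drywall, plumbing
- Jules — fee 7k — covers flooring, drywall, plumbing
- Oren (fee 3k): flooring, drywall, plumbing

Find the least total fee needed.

3

This is a weighted set-cover instance.
Oren alone covers flooring, drywall, plumbing — every task.
Total fee: 3.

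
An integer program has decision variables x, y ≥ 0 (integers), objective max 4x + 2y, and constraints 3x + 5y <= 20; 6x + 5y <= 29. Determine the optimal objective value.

Relaxing integrality, the LP optimum is 19.33 at (x,y) = (4.83, 0), which is not an integer point.
(x,y)=(4,1): 3·4+5·1=17≤20, 6·4+5·1=29≤29, objective 18.
(x,y)=(4,0): 3·4+5·0=12≤20, 6·4+5·0=24≤29, objective 16.
(x,y)=(3,2): 3·3+5·2=19≤20, 6·3+5·2=28≤29, objective 16.
The best lattice point is (4,1), giving 18.

18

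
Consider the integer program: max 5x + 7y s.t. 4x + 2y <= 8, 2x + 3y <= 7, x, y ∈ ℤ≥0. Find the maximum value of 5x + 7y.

The continuous relaxation peaks at (1.25, 1.5) with value 16.75; rounding to a feasible lattice point costs some objective.
(x,y)=(0,2): 4·0+2·2=4≤8, 2·0+3·2=6≤7, objective 14.
(x,y)=(1,1): 4·1+2·1=6≤8, 2·1+3·1=5≤7, objective 12.
(x,y)=(2,0): 4·2+2·0=8≤8, 2·2+3·0=4≤7, objective 10.
Maximum is 14 at (x,y)=(0,2).

14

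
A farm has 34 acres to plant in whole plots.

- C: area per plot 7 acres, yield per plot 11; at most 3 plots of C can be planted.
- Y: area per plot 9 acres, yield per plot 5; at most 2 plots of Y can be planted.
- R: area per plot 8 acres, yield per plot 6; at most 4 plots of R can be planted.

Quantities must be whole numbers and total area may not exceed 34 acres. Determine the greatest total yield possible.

3×C and 1×R: area 29 ≤ 34, yield 3·11 + 1·6 = 39.
3×C and 1×Y: area 30 ≤ 34, yield 3·11 + 1·5 = 38.
Best is 39.

39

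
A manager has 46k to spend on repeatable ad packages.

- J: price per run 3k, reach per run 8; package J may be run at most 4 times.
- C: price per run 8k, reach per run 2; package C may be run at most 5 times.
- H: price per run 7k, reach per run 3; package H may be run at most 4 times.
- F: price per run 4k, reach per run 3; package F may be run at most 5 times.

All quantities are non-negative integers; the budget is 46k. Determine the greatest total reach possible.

53

Take 4×J, 2×H, and 5×F: price 46 ≤ 46, reach 4·8 + 2·3 + 5·3 = 53.
J has the best ratio (8/3) and is taken to its limit of 4; remaining capacity is filled optimally with the others.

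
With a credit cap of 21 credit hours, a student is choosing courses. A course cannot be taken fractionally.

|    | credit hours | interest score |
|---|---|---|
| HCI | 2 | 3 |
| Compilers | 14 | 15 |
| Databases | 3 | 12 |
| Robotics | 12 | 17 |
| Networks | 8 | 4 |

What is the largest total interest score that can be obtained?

32

Allowing fractional choices, the relaxed optimum would be about 36.3, but courses are indivisible.
HCI + Compilers + Databases: credit hours 2 + 14 + 3 = 19 ≤ 21, interest score 3 + 15 + 12 = 30.
HCI + Databases + Robotics: credit hours 2 + 3 + 12 = 17 ≤ 21, interest score 3 + 12 + 17 = 32.
Databases + Robotics: credit hours 3 + 12 = 15 ≤ 21, interest score 12 + 17 = 29.
Best is HCI, Databases, and Robotics with total interest score 32.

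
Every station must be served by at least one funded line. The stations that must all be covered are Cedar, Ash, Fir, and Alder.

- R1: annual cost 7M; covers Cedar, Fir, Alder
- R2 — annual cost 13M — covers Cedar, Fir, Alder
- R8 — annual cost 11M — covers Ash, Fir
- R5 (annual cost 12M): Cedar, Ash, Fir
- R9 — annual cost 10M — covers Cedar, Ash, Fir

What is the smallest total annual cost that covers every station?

Choose R1 and R9: together they cover Cedar, Ash, Fir, Alder — every station.
Total annual cost: 7 + 10 = 17.
No cover costs less than 17.

17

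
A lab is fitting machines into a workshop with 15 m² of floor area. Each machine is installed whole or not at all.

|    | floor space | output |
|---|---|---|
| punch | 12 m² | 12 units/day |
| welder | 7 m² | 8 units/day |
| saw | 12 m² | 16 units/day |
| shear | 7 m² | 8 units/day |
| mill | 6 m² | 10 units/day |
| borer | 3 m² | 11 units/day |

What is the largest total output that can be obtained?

This is a 0-1 knapsack instance.
Allowing fractional choices, the relaxed optimum would be about 29.0, but machines are indivisible.
punch + borer: floor space 12 + 3 = 15 ≤ 15, output 12 + 11 = 23.
mill + borer: floor space 6 + 3 = 9 ≤ 15, output 10 + 11 = 21.
saw + borer: floor space 12 + 3 = 15 ≤ 15, output 16 + 11 = 27.
Best is saw and borer with total output 27.

27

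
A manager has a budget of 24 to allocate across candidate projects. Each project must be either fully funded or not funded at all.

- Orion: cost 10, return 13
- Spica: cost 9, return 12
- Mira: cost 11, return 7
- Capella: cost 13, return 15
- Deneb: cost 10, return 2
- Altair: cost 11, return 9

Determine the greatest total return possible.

28

Allowing fractional choices, the relaxed optimum would be about 30.8, but projects are indivisible.
Orion + Spica: cost 10 + 9 = 19 ≤ 24, return 13 + 12 = 25.
Spica + Capella: cost 9 + 13 = 22 ≤ 24, return 12 + 15 = 27.
Orion + Capella: cost 10 + 13 = 23 ≤ 24, return 13 + 15 = 28.
Best is Orion and Capella with total return 28.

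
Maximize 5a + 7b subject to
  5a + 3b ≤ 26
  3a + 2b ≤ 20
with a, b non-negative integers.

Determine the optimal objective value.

(a,b)=(0,8): 5·0+3·8=24≤26, 3·0+2·8=16≤20, objective 56.
(a,b)=(1,7): 5·1+3·7=26≤26, 3·1+2·7=17≤20, objective 54.
(a,b)=(0,7): 5·0+3·7=21≤26, 3·0+2·7=14≤20, objective 49.
No feasible integer point exceeds 56.

56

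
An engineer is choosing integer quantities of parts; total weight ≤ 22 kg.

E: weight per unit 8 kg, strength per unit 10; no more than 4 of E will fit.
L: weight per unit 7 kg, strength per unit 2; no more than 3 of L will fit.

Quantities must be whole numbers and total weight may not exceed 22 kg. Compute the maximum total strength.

20

This is a bounded integer knapsack.
2×E: weight 16 ≤ 22, strength 2·10 = 20.
1×E and 2×L: weight 22 ≤ 22, strength 1·10 + 2·2 = 14.
Best is 20.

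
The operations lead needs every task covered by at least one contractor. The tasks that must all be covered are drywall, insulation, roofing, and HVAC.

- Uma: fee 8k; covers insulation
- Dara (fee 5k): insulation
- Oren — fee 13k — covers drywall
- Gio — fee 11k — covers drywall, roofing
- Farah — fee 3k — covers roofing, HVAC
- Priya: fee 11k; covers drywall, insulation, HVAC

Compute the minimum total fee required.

14

The greedy cost-per-new-task heuristic would pick Farah, Dara, and Gio for 19, but a cheaper cover exists.
Choose Farah and Priya: together they cover drywall, insulation, roofing, HVAC — every task.
Total fee: 3 + 11 = 14.
No cover costs less than 14.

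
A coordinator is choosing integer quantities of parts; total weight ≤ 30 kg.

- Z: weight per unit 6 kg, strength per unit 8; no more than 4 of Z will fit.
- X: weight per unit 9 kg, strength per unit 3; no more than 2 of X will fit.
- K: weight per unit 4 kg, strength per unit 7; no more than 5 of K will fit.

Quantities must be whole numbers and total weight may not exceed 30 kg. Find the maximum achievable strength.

45

3×Z and 3×K: weight 30 ≤ 30, strength 3·8 + 3·7 = 45.
2×Z and 4×K: weight 28 ≤ 30, strength 2·8 + 4·7 = 44.
Best is 45.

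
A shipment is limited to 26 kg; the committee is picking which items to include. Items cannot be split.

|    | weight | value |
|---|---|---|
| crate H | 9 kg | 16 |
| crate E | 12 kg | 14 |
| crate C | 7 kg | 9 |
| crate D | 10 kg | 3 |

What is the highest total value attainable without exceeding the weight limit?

30

crate H + crate E: weight 9 + 12 = 21 ≤ 26, value 16 + 14 = 30.
crate H + crate C + crate D: weight 9 + 7 + 10 = 26 ≤ 26, value 16 + 9 + 3 = 28.
Best is crate H and crate E with total value 30.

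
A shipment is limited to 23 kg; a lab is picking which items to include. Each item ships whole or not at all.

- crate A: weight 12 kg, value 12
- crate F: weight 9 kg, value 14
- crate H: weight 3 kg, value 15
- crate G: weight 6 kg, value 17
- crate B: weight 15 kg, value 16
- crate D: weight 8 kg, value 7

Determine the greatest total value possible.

46

This is a 0-1 knapsack instance.
Take crate F, crate H, and crate G: weight 9 + 3 + 6 = 18 ≤ 23, value 14 + 15 + 17 = 46.
No other feasible combination does better.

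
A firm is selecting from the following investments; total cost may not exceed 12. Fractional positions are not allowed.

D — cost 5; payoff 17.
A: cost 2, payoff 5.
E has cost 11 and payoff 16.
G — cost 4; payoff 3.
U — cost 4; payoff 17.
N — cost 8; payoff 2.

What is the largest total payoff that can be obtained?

39

Take D, A, and U: cost 5 + 2 + 4 = 11 ≤ 12, payoff 17 + 5 + 17 = 39.
No other feasible combination does better.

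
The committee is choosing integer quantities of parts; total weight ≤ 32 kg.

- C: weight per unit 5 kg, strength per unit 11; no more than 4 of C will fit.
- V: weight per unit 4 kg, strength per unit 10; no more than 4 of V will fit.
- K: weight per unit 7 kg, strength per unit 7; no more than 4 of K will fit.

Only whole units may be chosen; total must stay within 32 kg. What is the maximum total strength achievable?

This is a bounded integer knapsack.
Take 4×C and 3×V: weight 32 ≤ 32, strength 4·11 + 3·10 = 74.
No other integer combination yields more.

74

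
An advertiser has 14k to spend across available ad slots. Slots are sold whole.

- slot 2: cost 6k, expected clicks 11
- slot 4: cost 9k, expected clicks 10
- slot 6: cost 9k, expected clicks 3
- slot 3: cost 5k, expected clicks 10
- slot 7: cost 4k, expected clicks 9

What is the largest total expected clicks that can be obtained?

21

slot 2 + slot 7: cost 6 + 4 = 10 ≤ 14, expected clicks 11 + 9 = 20.
slot 4 + slot 3: cost 9 + 5 = 14 ≤ 14, expected clicks 10 + 10 = 20.
slot 2 + slot 3: cost 6 + 5 = 11 ≤ 14, expected clicks 11 + 10 = 21.
Best is slot 2 and slot 3 with total expected clicks 21.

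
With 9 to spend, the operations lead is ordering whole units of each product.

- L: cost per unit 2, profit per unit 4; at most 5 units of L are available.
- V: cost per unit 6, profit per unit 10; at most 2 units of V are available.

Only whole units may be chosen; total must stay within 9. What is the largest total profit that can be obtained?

16

This is a bounded integer knapsack.
Take 4×L: cost 8 ≤ 9, profit 4·4 = 16.
No other integer combination yields more.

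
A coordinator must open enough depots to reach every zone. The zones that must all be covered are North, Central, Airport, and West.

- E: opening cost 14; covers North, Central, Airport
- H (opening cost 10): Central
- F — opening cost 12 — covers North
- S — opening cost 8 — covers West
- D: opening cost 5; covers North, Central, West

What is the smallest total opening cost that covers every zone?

19

Choose E and D: together they cover North, Central, Airport, West — every zone.
Total opening cost: 14 + 5 = 19.
No cover costs less than 19.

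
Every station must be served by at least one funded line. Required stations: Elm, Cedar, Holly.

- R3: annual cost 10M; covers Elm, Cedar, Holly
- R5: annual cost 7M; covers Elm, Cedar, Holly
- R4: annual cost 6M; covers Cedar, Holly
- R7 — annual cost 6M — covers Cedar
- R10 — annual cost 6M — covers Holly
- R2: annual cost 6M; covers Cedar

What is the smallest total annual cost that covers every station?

7

R5 alone covers Elm, Cedar, Holly — every station.
Total annual cost: 7.
No cover costs less than 7.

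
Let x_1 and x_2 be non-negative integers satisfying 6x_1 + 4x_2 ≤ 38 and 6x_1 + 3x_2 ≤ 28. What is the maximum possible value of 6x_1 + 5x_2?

The continuous relaxation peaks at (0, 9.33) with value 46.67; rounding to a feasible lattice point costs some objective.
(x_1,x_2)=(0,9): 6·0+4·9=36≤38, 6·0+3·9=27≤28, objective 45.
(x_1,x_2)=(0,8): 6·0+4·8=32≤38, 6·0+3·8=24≤28, objective 40.
No feasible integer point exceeds 45.

45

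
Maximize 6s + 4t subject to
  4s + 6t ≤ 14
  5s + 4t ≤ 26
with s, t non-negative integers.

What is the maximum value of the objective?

18

The continuous relaxation peaks at (3.5, 0) with value 21.00; rounding to a feasible lattice point costs some objective.
(s,t)=(3,0): 4·3+6·0=12≤14, 5·3+4·0=15≤26, objective 18.
(s,t)=(2,1): 4·2+6·1=14≤14, 5·2+4·1=14≤26, objective 16.
(s,t)=(2,0): 4·2+6·0=8≤14, 5·2+4·0=10≤26, objective 12.
No feasible integer point exceeds 18.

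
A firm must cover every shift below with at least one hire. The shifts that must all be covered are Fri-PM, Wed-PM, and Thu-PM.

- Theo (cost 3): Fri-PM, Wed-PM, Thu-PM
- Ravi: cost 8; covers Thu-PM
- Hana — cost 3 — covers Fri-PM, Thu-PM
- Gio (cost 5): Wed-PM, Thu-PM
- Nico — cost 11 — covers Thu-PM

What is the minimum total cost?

This is a weighted set-cover instance.
Theo alone covers Fri-PM, Wed-PM, Thu-PM — every shift.
Total cost: 3.

3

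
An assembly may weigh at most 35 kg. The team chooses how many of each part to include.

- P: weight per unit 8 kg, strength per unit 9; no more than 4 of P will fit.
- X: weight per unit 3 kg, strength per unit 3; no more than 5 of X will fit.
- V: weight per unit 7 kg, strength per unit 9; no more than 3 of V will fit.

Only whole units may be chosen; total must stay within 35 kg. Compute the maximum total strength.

V has the best ratio (9/7); taking only V gives at most 3×9 = 27 (stopped by the supply cap of 3).
Mixing does better — 1×P, 2×X, and 3×V: weight 35 ≤ 35, strength 1·9 + 2·3 + 3·9 = 42.

42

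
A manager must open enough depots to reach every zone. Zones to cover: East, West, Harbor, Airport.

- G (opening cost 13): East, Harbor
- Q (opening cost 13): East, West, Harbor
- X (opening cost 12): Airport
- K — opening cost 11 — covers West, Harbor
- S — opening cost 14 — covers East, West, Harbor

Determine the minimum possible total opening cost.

Choose Q and X: together they cover East, West, Harbor, Airport — every zone.
Total opening cost: 13 + 12 = 25.
No cover costs less than 25.

25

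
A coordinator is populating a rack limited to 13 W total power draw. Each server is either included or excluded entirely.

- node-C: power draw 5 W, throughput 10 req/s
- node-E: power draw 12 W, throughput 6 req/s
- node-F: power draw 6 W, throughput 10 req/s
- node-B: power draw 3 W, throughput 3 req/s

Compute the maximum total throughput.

20

Allowing fractional choices, the relaxed optimum would be about 22.0, but servers are indivisible.
node-F + node-B: power draw 6 + 3 = 9 ≤ 13, throughput 10 + 3 = 13.
node-C + node-B: power draw 5 + 3 = 8 ≤ 13, throughput 10 + 3 = 13.
node-C + node-F: power draw 5 + 6 = 11 ≤ 13, throughput 10 + 10 = 20.
Best is node-C and node-F with total throughput 20.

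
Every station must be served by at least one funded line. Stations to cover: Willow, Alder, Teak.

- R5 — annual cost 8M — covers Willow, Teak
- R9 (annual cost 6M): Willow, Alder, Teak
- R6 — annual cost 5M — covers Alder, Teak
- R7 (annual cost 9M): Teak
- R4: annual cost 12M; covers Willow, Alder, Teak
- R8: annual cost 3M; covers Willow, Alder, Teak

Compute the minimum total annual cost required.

This is an integer covering problem.
R8 alone covers Willow, Alder, Teak — every station.
Total annual cost: 3.
No cover costs less than 3.

3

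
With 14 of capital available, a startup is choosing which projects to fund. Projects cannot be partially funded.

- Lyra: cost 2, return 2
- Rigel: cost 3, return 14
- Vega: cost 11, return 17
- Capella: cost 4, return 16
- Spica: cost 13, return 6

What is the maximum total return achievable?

32

Rigel + Vega: cost 3 + 11 = 14 ≤ 14, return 14 + 17 = 31.
Lyra + Rigel + Capella: cost 2 + 3 + 4 = 9 ≤ 14, return 2 + 14 + 16 = 32.
Rigel + Capella: cost 3 + 4 = 7 ≤ 14, return 14 + 16 = 30.
Best is Lyra, Rigel, and Capella with total return 32.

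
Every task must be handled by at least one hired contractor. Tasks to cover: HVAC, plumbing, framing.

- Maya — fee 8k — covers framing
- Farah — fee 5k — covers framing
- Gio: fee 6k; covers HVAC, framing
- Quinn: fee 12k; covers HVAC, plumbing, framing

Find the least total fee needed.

The greedy cost-per-new-task heuristic would pick Gio and Quinn for 18, but a cheaper cover exists.
Quinn alone covers HVAC, plumbing, framing — every task.
Total fee: 12.
No cover costs less than 12.

12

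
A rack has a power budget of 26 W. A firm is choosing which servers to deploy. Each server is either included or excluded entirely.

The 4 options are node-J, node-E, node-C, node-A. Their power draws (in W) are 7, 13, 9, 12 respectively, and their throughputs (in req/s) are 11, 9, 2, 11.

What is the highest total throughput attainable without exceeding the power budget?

Allowing fractional choices, the relaxed optimum would be about 26.8, but servers are indivisible.
node-J + node-E: power draw 7 + 13 = 20 ≤ 26, throughput 11 + 9 = 20.
node-J + node-A: power draw 7 + 12 = 19 ≤ 26, throughput 11 + 11 = 22.
Best is node-J and node-A with total throughput 22.

22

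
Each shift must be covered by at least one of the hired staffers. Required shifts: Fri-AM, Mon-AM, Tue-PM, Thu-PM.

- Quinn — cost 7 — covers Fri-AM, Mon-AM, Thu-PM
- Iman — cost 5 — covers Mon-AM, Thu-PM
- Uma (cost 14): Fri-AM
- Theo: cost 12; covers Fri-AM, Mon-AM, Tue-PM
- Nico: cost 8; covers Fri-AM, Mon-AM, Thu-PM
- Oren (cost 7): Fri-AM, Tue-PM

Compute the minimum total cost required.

12

The greedy cost-per-new-shift heuristic would pick Quinn and Oren for 14, but a cheaper cover exists.
Choose Iman and Oren: together they cover Fri-AM, Mon-AM, Tue-PM, Thu-PM — every shift.
Total cost: 5 + 7 = 12.
No cover costs less than 12.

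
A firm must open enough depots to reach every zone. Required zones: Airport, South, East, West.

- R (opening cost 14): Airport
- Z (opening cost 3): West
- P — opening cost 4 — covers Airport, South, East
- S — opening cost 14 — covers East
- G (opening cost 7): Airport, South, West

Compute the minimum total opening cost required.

7

This is an integer covering problem.
Choose Z and P: together they cover Airport, South, East, West — every zone.
Total opening cost: 3 + 4 = 7.
No cover costs less than 7.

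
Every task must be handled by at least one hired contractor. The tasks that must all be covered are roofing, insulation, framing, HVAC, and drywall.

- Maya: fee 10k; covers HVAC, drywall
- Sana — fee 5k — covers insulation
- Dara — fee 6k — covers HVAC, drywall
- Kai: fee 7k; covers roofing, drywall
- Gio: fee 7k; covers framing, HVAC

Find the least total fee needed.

Choose Sana, Kai, and Gio: together they cover roofing, insulation, framing, HVAC, drywall — every task.
Total fee: 5 + 7 + 7 = 19.

19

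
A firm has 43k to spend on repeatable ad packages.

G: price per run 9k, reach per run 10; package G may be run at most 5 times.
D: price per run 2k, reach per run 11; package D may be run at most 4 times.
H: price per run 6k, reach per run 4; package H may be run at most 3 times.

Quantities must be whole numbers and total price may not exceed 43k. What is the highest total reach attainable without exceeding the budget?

This is a bounded integer knapsack.
3×G, 4×D, and 1×H: price 41 ≤ 43, reach 3·10 + 4·11 + 1·4 = 78.
3×G and 4×D: price 35 ≤ 43, reach 3·10 + 4·11 = 74.
Best is 78.

78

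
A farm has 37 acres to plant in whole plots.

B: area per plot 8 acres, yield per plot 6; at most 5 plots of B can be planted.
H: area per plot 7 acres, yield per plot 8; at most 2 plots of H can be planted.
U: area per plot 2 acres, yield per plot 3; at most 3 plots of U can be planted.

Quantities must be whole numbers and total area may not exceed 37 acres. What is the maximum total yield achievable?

2×B, 2×H, and 3×U: area 36 ≤ 37, yield 2·6 + 2·8 + 3·3 = 37.
3×B, 1×H, and 3×U: area 37 ≤ 37, yield 3·6 + 1·8 + 3·3 = 35.
Best is 37.

37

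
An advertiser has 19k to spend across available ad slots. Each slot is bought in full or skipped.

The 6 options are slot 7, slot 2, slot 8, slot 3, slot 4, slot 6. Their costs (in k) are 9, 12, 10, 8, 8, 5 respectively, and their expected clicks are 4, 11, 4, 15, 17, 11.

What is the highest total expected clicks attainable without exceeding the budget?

32

Take slot 3 and slot 4: cost 8 + 8 = 16 ≤ 19, expected clicks 15 + 17 = 32.
No other feasible combination does better.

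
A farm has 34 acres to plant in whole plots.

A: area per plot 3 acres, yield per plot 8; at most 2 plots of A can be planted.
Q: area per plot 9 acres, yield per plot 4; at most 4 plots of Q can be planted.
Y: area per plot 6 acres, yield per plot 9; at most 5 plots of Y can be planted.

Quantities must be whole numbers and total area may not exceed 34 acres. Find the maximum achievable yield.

53

1×A and 5×Y: area 33 ≤ 34, yield 1·8 + 5·9 = 53.
2×A and 4×Y: area 30 ≤ 34, yield 2·8 + 4·9 = 52.
Best is 53.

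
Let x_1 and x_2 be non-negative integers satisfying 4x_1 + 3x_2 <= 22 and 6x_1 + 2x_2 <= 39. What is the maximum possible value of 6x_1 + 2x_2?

30

The continuous relaxation peaks at (5.5, 0) with value 33.00; rounding to a feasible lattice point costs some objective.
(x_1,x_2)=(5,0): 4·5+3·0=20≤22, 6·5+2·0=30≤39, objective 30.
(x_1,x_2)=(4,1): 4·4+3·1=19≤22, 6·4+2·1=26≤39, objective 26.
No feasible integer point exceeds 30.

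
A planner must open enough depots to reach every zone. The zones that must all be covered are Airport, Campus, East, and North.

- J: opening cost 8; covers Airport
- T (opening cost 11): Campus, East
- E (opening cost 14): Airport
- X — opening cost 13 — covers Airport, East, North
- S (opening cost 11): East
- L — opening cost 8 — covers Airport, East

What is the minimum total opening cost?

The greedy cost-per-new-zone heuristic would pick L, T, and X for 32, but a cheaper cover exists.
Choose T and X: together they cover Airport, Campus, East, North — every zone.
Total opening cost: 11 + 13 = 24.
No cover costs less than 24.

24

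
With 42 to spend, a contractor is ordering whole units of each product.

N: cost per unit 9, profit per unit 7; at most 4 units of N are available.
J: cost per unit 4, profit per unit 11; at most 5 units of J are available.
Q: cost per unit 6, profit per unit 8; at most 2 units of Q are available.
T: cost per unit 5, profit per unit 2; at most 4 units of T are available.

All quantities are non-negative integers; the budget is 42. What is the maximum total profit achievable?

This is a bounded integer knapsack.
J has the best ratio (11/4); taking only J gives at most 5×11 = 55 (stopped by the supply cap of 5).
Mixing does better — 1×N, 5×J, and 2×Q: cost 41 ≤ 42, profit 1·7 + 5·11 + 2·8 = 78.

78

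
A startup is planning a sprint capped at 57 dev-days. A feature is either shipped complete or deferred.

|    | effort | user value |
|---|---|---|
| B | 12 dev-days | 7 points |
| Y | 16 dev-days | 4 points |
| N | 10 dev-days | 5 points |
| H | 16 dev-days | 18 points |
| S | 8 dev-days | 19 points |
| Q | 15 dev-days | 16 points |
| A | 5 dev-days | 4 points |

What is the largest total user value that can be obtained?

64

Allowing fractional choices, the relaxed optimum would be about 64.5, but features are indivisible.
B + H + S + Q + A: effort 12 + 16 + 8 + 15 + 5 = 56 ≤ 57, user value 7 + 18 + 19 + 16 + 4 = 64.
B + H + S + Q: effort 12 + 16 + 8 + 15 = 51 ≤ 57, user value 7 + 18 + 19 + 16 = 60.
N + H + S + Q + A: effort 10 + 16 + 8 + 15 + 5 = 54 ≤ 57, user value 5 + 18 + 19 + 16 + 4 = 62.
Best is B, H, S, Q, and A with total user value 64.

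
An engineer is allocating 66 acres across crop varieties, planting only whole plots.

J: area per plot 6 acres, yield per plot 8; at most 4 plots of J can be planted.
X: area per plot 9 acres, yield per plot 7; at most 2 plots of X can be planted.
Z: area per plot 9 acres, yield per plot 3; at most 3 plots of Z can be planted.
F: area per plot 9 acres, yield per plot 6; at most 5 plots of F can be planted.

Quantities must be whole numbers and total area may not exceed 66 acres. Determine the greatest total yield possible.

58

4×J, 1×X, and 3×F: area 60 ≤ 66, yield 4·8 + 1·7 + 3·6 = 57.
4×J, 2×X, and 2×F: area 60 ≤ 66, yield 4·8 + 2·7 + 2·6 = 58.
Best is 58.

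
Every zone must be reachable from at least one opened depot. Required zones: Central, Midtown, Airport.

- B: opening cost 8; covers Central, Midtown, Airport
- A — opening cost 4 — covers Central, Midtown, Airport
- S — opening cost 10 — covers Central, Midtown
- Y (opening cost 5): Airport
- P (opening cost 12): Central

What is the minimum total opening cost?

A alone covers Central, Midtown, Airport — every zone.
Total opening cost: 4.

4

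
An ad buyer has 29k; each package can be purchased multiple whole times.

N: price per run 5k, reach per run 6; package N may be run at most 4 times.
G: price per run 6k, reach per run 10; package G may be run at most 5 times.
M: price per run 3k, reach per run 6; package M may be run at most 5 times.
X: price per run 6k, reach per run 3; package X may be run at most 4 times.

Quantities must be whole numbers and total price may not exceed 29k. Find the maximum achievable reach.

M has the best ratio (6/3); taking only M gives at most 5×6 = 30 (stopped by the supply cap of 5).
Mixing does better — 2×G and 5×M: price 27 ≤ 29, reach 2·10 + 5·6 = 50.

50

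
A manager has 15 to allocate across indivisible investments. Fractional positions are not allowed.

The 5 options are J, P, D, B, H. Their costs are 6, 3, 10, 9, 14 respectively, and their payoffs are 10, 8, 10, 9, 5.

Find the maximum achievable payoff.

This is a 0-1 knapsack instance.
Take J and B: cost 6 + 9 = 15 ≤ 15, payoff 10 + 9 = 19.
No other feasible combination does better.

19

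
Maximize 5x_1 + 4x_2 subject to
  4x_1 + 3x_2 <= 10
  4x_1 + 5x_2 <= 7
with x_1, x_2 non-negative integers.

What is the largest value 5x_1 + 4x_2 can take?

(x_1,x_2)=(1,0) is feasible, giving 5.
(x_1,x_2)=(0,1) is feasible, giving 4.
(x_1,x_2)=(0,0) is feasible, giving 0.
No feasible integer point exceeds 5.

5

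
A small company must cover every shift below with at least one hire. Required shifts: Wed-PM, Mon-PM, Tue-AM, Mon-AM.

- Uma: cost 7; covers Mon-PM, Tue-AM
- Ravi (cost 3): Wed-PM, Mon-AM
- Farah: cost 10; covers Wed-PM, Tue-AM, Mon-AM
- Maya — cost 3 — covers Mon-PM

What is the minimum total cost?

This is an integer covering problem.
Choose Uma and Ravi: together they cover Wed-PM, Mon-PM, Tue-AM, Mon-AM — every shift.
Total cost: 7 + 3 = 10.

10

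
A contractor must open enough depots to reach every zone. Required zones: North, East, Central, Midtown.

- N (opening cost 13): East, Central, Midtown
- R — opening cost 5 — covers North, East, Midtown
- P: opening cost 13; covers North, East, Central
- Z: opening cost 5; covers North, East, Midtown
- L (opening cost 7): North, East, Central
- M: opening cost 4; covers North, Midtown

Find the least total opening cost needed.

This is an integer covering problem.
The greedy cost-per-new-zone heuristic would pick R and L for 12, but a cheaper cover exists.
Choose L and M: together they cover North, East, Central, Midtown — every zone.
Total opening cost: 7 + 4 = 11.
No cover costs less than 11.

11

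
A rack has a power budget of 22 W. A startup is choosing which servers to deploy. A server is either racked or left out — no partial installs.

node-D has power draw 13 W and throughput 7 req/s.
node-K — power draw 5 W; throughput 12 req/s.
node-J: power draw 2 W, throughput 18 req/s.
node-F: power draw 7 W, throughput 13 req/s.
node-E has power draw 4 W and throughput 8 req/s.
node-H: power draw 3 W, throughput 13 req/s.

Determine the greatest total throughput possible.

This is an integer program with binary decision variables.
node-K + node-J + node-F + node-H: power draw 5 + 2 + 7 + 3 = 17 ≤ 22, throughput 12 + 18 + 13 + 13 = 56.
node-J + node-F + node-E + node-H: power draw 2 + 7 + 4 + 3 = 16 ≤ 22, throughput 18 + 13 + 8 + 13 = 52.
node-K + node-J + node-F + node-E + node-H: power draw 5 + 2 + 7 + 4 + 3 = 21 ≤ 22, throughput 12 + 18 + 13 + 8 + 13 = 64.
Best is node-K, node-J, node-F, node-E, and node-H with total throughput 64.

64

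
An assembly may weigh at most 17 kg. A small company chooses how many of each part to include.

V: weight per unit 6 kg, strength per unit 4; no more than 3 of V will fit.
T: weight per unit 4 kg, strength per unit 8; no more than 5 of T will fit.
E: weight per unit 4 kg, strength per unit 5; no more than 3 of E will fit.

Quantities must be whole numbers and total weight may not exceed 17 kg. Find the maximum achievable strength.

32

T has the best ratio (8/4); taking only T gives at most 4×8 = 32 (stopped by the weight limit).
Optimal: 4×T: weight 16 ≤ 17, strength 4·8 = 32.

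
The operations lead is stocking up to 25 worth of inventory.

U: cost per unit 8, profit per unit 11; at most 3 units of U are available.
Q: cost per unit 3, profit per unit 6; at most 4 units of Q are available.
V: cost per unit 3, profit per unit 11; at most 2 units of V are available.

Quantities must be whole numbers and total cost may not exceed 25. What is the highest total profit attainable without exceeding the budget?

Take 1×U, 3×Q, and 2×V: cost 23 ≤ 25, profit 1·11 + 3·6 + 2·11 = 51.
V has the best ratio (11/3) and is taken to its limit of 2; remaining capacity is filled optimally with the others.

51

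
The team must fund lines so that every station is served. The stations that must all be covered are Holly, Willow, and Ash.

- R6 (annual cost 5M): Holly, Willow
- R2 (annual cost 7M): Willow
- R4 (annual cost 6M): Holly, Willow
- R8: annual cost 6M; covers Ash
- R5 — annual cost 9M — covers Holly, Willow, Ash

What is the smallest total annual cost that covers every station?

R5 alone covers Holly, Willow, Ash — every station.
Total annual cost: 9.

9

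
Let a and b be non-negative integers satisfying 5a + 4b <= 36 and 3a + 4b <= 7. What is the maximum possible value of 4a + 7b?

11

The continuous relaxation peaks at (0, 1.75) with value 12.25; rounding to a feasible lattice point costs some objective.
(a,b)=(1,1): 5·1+4·1=9≤36, 3·1+4·1=7≤7, objective 11.
(a,b)=(2,0): 5·2+4·0=10≤36, 3·2+4·0=6≤7, objective 8.
(a,b)=(0,1): 5·0+4·1=4≤36, 3·0+4·1=4≤7, objective 7.
Maximum is 11 at (a,b)=(1,1).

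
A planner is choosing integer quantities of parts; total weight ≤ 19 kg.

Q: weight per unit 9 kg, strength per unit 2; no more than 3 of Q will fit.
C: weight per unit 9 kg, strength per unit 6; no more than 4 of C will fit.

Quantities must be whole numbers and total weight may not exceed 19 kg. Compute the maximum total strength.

12

2×C: weight 18 ≤ 19, strength 2·6 = 12.
1×Q and 1×C: weight 18 ≤ 19, strength 1·2 + 1·6 = 8.
Best is 12.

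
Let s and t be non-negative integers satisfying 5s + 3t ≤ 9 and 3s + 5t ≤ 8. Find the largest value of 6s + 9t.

The continuous relaxation peaks at (1.31, 0.812) with value 15.19; rounding to a feasible lattice point costs some objective.
(s,t)=(1,1): 5·1+3·1=8≤9, 3·1+5·1=8≤8, objective 15.
(s,t)=(0,1): 5·0+3·1=3≤9, 3·0+5·1=5≤8, objective 9.
No feasible integer point exceeds 15.

15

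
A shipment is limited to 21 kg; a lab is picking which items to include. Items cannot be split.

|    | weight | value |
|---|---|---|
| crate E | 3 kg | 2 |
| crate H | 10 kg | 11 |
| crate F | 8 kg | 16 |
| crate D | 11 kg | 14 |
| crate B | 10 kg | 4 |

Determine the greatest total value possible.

30

Take crate F and crate D: weight 8 + 11 = 19 ≤ 21, value 16 + 14 = 30.
No other feasible combination does better.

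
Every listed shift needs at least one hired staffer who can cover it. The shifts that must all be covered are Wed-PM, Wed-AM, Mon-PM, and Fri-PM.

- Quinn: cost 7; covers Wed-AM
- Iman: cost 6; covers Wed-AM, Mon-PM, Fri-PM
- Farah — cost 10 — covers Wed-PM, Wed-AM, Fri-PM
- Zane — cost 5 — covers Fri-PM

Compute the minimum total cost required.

16

Choose Iman and Farah: together they cover Wed-PM, Wed-AM, Mon-PM, Fri-PM — every shift.
Total cost: 6 + 10 = 16.
No cover costs less than 16.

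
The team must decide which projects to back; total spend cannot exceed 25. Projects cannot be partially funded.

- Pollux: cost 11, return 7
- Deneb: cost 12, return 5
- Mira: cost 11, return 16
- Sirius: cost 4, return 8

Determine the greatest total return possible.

Pollux + Mira: cost 11 + 11 = 22 ≤ 25, return 7 + 16 = 23.
Mira + Sirius: cost 11 + 4 = 15 ≤ 25, return 16 + 8 = 24.
Deneb + Mira: cost 12 + 11 = 23 ≤ 25, return 5 + 16 = 21.
Best is Mira and Sirius with total return 24.

24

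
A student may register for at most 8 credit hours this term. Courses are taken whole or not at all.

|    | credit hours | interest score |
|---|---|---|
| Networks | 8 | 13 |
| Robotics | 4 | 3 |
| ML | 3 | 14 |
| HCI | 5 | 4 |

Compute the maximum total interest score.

Take ML and HCI: credit hours 3 + 5 = 8 ≤ 8, interest score 14 + 4 = 18.
No other feasible combination does better.

18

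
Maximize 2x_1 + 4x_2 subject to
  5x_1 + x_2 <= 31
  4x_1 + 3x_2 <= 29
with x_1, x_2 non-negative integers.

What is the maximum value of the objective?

36

Relaxing integrality, the LP optimum is 38.67 at (x_1,x_2) = (0, 9.67), which is not an integer point.
(x_1,x_2)=(0,9): 5·0+1·9=9≤31, 4·0+3·9=27≤29, objective 36.
(x_1,x_2)=(1,8): 5·1+1·8=13≤31, 4·1+3·8=28≤29, objective 34.
(x_1,x_2)=(0,8): 5·0+1·8=8≤31, 4·0+3·8=24≤29, objective 32.
The best lattice point is (0,9), giving 36.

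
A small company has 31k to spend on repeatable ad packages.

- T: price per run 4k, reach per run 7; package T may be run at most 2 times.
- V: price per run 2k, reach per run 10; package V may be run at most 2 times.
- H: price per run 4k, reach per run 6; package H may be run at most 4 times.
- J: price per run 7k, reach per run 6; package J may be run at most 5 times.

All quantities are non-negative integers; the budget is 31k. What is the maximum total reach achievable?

58

Take 2×T, 2×V, 3×H, and 1×J: price 31 ≤ 31, reach 2·7 + 2·10 + 3·6 + 1·6 = 58.
V has the best ratio (10/2) and is taken to its limit of 2; remaining capacity is filled optimally with the others.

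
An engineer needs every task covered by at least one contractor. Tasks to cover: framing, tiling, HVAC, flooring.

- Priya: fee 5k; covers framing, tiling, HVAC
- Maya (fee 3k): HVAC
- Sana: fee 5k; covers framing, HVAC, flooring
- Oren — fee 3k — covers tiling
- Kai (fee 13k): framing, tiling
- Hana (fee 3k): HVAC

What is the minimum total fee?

8

Choose Sana and Oren: together they cover framing, tiling, HVAC, flooring — every task.
Total fee: 5 + 3 = 8.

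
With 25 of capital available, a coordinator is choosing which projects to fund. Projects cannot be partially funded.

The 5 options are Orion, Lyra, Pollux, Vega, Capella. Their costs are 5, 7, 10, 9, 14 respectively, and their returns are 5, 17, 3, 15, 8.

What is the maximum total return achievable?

Lyra + Capella: cost 7 + 14 = 21 ≤ 25, return 17 + 8 = 25.
Orion + Lyra + Vega: cost 5 + 7 + 9 = 21 ≤ 25, return 5 + 17 + 15 = 37.
Lyra + Vega: cost 7 + 9 = 16 ≤ 25, return 17 + 15 = 32.
Best is Orion, Lyra, and Vega with total return 37.

37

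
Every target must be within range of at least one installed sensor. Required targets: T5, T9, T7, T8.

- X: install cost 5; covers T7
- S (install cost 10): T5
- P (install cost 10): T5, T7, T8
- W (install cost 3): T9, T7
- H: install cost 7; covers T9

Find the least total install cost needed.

13

Choose P and W: together they cover T5, T9, T7, T8 — every target.
Total install cost: 10 + 3 = 13.
No cover costs less than 13.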